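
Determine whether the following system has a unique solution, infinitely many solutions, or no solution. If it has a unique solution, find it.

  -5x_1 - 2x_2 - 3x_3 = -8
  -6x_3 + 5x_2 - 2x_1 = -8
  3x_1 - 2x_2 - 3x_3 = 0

Row-reduce the augmented matrix:
R1 ← R1 / (-5).
R2 ← R2 + 2·R1.
R3 ← R3 − 3·R1.
R2 ← R2 / (29/5).
R1 ← R1 − 2/5·R2.
R3 ← R3 + 16/5·R2.
R3 ← R3 / (-216/29).
R1 ← R1 − 27/29·R3.
R2 ← R2 + 24/29·R3.
Reading off the reduced rows gives x_1 = 1, x_2 = 0, x_3 = 1.

x_1 = 1, x_2 = 0, x_3 = 1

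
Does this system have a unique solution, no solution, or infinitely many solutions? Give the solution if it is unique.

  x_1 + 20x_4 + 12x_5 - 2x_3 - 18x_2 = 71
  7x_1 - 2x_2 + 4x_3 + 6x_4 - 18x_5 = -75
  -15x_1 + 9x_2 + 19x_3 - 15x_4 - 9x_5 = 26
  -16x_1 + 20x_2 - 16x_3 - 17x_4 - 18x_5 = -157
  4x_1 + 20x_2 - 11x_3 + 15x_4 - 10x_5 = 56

Row-reduce the augmented matrix:
R2 ← R2 − 7·R1.
R3 ← R3 + 15·R1.
R4 ← R4 + 16·R1.
R5 ← R5 − 4·R1.
R2 ← R2 / (124).
R1 ← R1 + 18·R2.
R3 ← R3 + 261·R2.
R4 ← R4 + 268·R2.
R5 ← R5 − 92·R2.
R3 ← R3 / (1667/62).
R1 ← R1 − 19/31·R3.
R2 ← R2 − 9/62·R3.
R4 ← R4 + 282/31·R3.
R5 ← R5 + 507/31·R3.
R4 ← R4 / (23981/1667).
R1 ← R1 − 802/1667·R4.
R2 ← R2 + 1828/1667·R4.
R3 ← R3 − 183/1667·R4.
R5 ← R5 − 60370/1667·R4.
R5 ← R5 / (3483289/23981).
R1 ← R1 − 5694/23981·R5.
R2 ← R2 + 126006/23981·R5.
R3 ← R3 + 27765/23981·R5.
R4 ← R4 + 102078/23981·R5.
Reading off the reduced rows gives x_1 = -1, x_2 = 5, x_3 = 5, x_4 = 5, x_5 = 6.

x_1 = -1, x_2 = 5, x_3 = 5, x_4 = 5, x_5 = 6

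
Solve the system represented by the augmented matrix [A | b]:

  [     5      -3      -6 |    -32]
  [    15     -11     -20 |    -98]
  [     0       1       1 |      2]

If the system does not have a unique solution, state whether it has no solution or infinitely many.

Row-reduce:
R1 ← R1 / (5).
R2 ← R2 − 15·R1.
R2 ← R2 / (-2).
R1 ← R1 + 3/5·R2.
R3 ← R3 − 1·R2.
Row 3 reduces to 0 = 1, a contradiction. The system is inconsistent.

no solution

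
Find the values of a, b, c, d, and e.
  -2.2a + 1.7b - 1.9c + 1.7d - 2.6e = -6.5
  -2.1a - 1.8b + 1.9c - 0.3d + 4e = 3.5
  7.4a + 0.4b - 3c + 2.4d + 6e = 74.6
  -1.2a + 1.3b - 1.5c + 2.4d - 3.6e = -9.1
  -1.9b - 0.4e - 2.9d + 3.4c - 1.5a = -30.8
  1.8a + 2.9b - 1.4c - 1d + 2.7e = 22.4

Row-reduce the augmented matrix:
R1 ← R1 / (-11/5).
R2 ← R2 + 21/10·R1.
R3 ← R3 − 37/5·R1.
R4 ← R4 + 6/5·R1.
R5 ← R5 + 3/2·R1.
R6 ← R6 − 9/5·R1.
R2 ← R2 / (-753/220).
R1 ← R1 + 17/22·R2.
R3 ← R3 − 673/110·R2.
R4 ← R4 − 41/110·R2.
R5 ← R5 + 673/220·R2.
R6 ← R6 − 236/55·R2.
R3 ← R3 / (-10364/3765).
R1 ← R1 − 19/753·R3.
R2 ← R2 + 817/753·R3.
R4 ← R4 + 223/3765·R3.
R5 ← R5 − 5182/3765·R3.
R6 ← R6 − 12809/7530·R3.
R4 ← R4 / (60247/51820).
R1 ← R1 + 3065/10364·R4.
R2 ← R2 + 13301/10364·R4.
R3 ← R3 + 17625/10364·R4.
R6 ← R6 − 90509/103640·R4.
Swap R5 and R6.
R5 ← R5 / (1857237/120494).
R1 ← R1 + 37614/60247·R5.
R2 ← R2 + 434844/60247·R5.
R3 ← R3 + 340328/60247·R5.
R4 ← R4 + 86342/60247·R5.
R6 reduces to 0 = 0, so the extra equation is consistent.
Reading off the reduced rows gives a = 3, b = -1, c = -6, d = 2, e = 5.

a = 3, b = -1, c = -6, d = 2, e = 5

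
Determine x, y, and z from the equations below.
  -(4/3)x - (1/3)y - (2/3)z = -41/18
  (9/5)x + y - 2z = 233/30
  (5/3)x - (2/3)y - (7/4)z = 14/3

Row-reduce the augmented matrix:
R1 ← R1 / (-4/3).
R2 ← R2 − 9/5·R1.
R3 ← R3 − 5/3·R1.
R2 ← R2 / (11/20).
R1 ← R1 − 1/4·R2.
R3 ← R3 + 13/12·R2.
R3 ← R3 / (-365/44).
R1 ← R1 − 20/11·R3.
R2 ← R2 + 58/11·R3.
Reading off the reduced rows gives x = 2, y = 3/2, z = -4/3.

x = 2, y = 3/2, z = -4/3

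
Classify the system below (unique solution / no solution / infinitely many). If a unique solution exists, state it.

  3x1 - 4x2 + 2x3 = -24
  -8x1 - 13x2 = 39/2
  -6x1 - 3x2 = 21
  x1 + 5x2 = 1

Row-reduce:
R1 ← R1 / (3).
R2 ← R2 + 8·R1.
R3 ← R3 + 6·R1.
R4 ← R4 − 1·R1.
R2 ← R2 / (-71/3).
R1 ← R1 + 4/3·R2.
R3 ← R3 + 11·R2.
R4 ← R4 − 19/3·R2.
R3 ← R3 / (108/71).
R1 ← R1 − 26/71·R3.
R2 ← R2 + 16/71·R3.
R4 ← R4 − 54/71·R3.
Row 4 reduces to 0 = 1/4, a contradiction. The system is inconsistent.

no solution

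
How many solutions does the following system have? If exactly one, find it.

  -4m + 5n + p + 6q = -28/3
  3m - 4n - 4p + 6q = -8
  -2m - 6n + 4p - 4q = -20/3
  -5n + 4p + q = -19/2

m = 5/3, n = 4/3, p = -1/3, q = -3/2

Row-reduce the augmented matrix:
R1 ← R1 / (-4).
R2 ← R2 − 3·R1.
R3 ← R3 + 2·R1.
R2 ← R2 / (-1/4).
R1 ← R1 + 5/4·R2.
R3 ← R3 + 17/2·R2.
R4 ← R4 + 5·R2.
R3 ← R3 / (114).
R1 ← R1 − 16·R3.
R2 ← R2 − 13·R3.
R4 ← R4 − 69·R3.
R4 ← R4 / (215/19).
R1 ← R1 + 166/57·R4.
R2 ← R2 + 28/57·R4.
R3 ← R3 + 182/57·R4.
Reading off the reduced rows gives m = 5/3, n = 4/3, p = -1/3, q = -3/2.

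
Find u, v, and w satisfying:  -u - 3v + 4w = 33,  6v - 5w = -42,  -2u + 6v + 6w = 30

Row-reduce the augmented matrix:
R1 ← R1 / (-1).
R3 ← R3 + 2·R1.
R2 ← R2 / (6).
R1 ← R1 − 3·R2.
R3 ← R3 − 12·R2.
R3 ← R3 / (8).
R1 ← R1 + 3/2·R3.
R2 ← R2 + 5/6·R3.
Reading off the reduced rows gives u = -3, v = -2, w = 6.

u = -3, v = -2, w = 6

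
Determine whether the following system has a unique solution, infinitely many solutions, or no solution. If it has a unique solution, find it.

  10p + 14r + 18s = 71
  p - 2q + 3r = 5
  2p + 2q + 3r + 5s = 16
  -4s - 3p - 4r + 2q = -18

no solution

Row-reduce:
R1 ← R1 / (10).
R2 ← R2 − 1·R1.
R3 ← R3 − 2·R1.
R4 ← R4 + 3·R1.
R2 ← R2 / (-2).
R3 ← R3 − 2·R2.
R4 ← R4 − 2·R2.
R3 ← R3 / (9/5).
R1 ← R1 − 7/5·R3.
R2 ← R2 + 4/5·R3.
R4 ← R4 − 9/5·R3.
Row 4 reduces to 0 = 3/2, a contradiction. The system is inconsistent.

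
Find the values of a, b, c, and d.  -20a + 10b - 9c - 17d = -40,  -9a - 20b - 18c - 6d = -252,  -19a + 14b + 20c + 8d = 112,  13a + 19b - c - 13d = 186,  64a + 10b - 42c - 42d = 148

Row-reduce the augmented matrix:
R1 ← R1 / (-20).
R2 ← R2 + 9·R1.
R3 ← R3 + 19·R1.
R4 ← R4 − 13·R1.
R5 ← R5 − 64·R1.
R2 ← R2 / (-49/2).
R1 ← R1 + 1/2·R2.
R3 ← R3 − 9/2·R2.
R4 ← R4 − 51/2·R2.
R5 ← R5 − 42·R2.
R3 ← R3 / (6367/245).
R1 ← R1 − 36/49·R3.
R2 ← R2 − 279/490·R3.
R4 ← R4 + 10471/490·R3.
R5 ← R5 + 663/7·R3.
R4 ← R4 / (-14168/6367).
R1 ← R1 − 796/6367·R4.
R2 ← R2 + 3840/6367·R4.
R3 ← R3 − 5991/6367·R4.
R5 ← R5 + 28336/6367·R4.
R5 reduces to 0 = 0, so the extra equation is consistent.
Reading off the reduced rows gives a = 4, b = 6, c = 6, d = -2.

a = 4, b = 6, c = 6, d = -2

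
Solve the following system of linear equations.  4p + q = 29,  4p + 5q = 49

p = 6, q = 5

Row-reduce the augmented matrix:
R1 ← R1 / (4).
R2 ← R2 − 4·R1.
R2 ← R2 / (4).
R1 ← R1 − 1/4·R2.
Reading off the reduced rows gives p = 6, q = 5.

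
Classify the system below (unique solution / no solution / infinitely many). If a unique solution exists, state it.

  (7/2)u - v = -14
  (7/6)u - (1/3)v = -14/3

infinitely many solutions

Row-reduce:
R1 ← R1 / (7/2).
R2 ← R2 − 7/6·R1.
Rank is 1 with 2 unknowns, leaving v free.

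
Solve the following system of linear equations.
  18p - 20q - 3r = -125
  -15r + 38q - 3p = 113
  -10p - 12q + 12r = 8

Row-reduce:
R1 ← R1 / (18).
R2 ← R2 + 3·R1.
R3 ← R3 + 10·R1.
R2 ← R2 / (104/3).
R1 ← R1 + 10/9·R2.
R3 ← R3 + 208/9·R2.
Rank is 2 with 3 unknowns, leaving r free.

infinitely many solutions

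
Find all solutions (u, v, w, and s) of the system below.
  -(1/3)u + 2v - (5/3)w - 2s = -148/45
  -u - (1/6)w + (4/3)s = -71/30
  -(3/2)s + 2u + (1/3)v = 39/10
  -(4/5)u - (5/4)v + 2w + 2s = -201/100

u = 11/5, v = -3, w = -5/3, s = -1/3

Row-reduce the augmented matrix:
R1 ← R1 / (-1/3).
R2 ← R2 + 1·R1.
R3 ← R3 − 2·R1.
R4 ← R4 + 4/5·R1.
R2 ← R2 / (-6).
R1 ← R1 + 6·R2.
R3 ← R3 − 37/3·R2.
R4 ← R4 + 121/20·R2.
R3 ← R3 / (-7/108).
R1 ← R1 − 1/6·R3.
R2 ← R2 + 29/36·R3.
R4 ← R4 − 811/720·R3.
R4 ← R4 / (7493/280).
R1 ← R1 − 19/7·R4.
R2 ← R2 + 291/14·R4.
R3 ← R3 + 170/7·R4.
Reading off the reduced rows gives u = 11/5, v = -3, w = -5/3, s = -1/3.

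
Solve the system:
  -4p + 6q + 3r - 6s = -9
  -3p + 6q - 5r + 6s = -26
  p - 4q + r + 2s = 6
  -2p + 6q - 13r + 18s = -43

infinitely many solutions

Row-reduce:
R1 ← R1 / (-4).
R2 ← R2 + 3·R1.
R3 ← R3 − 1·R1.
R4 ← R4 + 2·R1.
R2 ← R2 / (3/2).
R1 ← R1 + 3/2·R2.
R3 ← R3 + 5/2·R2.
R4 ← R4 − 3·R2.
R3 ← R3 / (-31/3).
R1 ← R1 + 8·R3.
R2 ← R2 + 29/6·R3.
Rank is 3 with 4 unknowns, leaving s free.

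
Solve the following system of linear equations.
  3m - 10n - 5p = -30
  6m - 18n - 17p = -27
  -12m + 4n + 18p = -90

Row-reduce the augmented matrix:
R1 ← R1 / (3).
R2 ← R2 − 6·R1.
R3 ← R3 + 12·R1.
R2 ← R2 / (2).
R1 ← R1 + 10/3·R2.
R3 ← R3 + 36·R2.
R3 ← R3 / (-128).
R1 ← R1 + 40/3·R3.
R2 ← R2 + 7/2·R3.
Reading off the reduced rows gives m = 5, n = 6, p = -3.

m = 5, n = 6, p = -3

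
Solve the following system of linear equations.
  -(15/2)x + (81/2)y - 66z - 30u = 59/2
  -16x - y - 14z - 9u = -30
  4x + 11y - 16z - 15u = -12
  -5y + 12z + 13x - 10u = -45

Row-reduce:
R1 ← R1 / (-15/2).
R2 ← R2 + 16·R1.
R3 ← R3 − 4·R1.
R4 ← R4 − 13·R1.
R2 ← R2 / (-437/5).
R1 ← R1 + 27/5·R2.
R3 ← R3 − 163/5·R2.
R4 ← R4 − 326/5·R2.
R3 ← R3 / (-1706/437).
R1 ← R1 − 422/437·R3.
R2 ← R2 + 634/437·R3.
R4 ← R4 + 3412/437·R3.
Row 4 reduces to 0 = -4/3, a contradiction. The system is inconsistent.

no solution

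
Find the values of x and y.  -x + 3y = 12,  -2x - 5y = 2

x = -6, y = 2

From equation 1: x = -12 + 3·y.
Substitute into equation 2 and solve: y = 2.
Then x = -6.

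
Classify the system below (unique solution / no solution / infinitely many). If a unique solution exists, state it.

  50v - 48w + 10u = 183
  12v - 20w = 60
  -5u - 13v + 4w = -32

Row-reduce:
R1 ← R1 / (10).
R3 ← R3 + 5·R1.
R2 ← R2 / (12).
R1 ← R1 − 5·R2.
R3 ← R3 − 12·R2.
Row 3 reduces to 0 = -1/2, a contradiction. The system is inconsistent.

no solution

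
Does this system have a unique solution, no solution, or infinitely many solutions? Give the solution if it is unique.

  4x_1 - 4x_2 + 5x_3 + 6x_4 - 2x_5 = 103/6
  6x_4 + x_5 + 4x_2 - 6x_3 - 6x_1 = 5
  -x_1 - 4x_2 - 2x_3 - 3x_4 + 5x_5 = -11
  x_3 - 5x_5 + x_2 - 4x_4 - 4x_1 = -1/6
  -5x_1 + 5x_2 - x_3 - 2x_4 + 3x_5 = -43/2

x_1 = 1, x_2 = -4/3, x_3 = -3/2, x_4 = 5/3, x_5 = -8/3

Row-reduce the augmented matrix:
R1 ← R1 / (4).
R2 ← R2 + 6·R1.
R3 ← R3 + 1·R1.
R4 ← R4 + 4·R1.
R5 ← R5 + 5·R1.
R2 ← R2 / (-2).
R1 ← R1 + 1·R2.
R3 ← R3 + 5·R2.
R4 ← R4 + 3·R2.
R3 ← R3 / (-9/2).
R1 ← R1 − 1/2·R3.
R2 ← R2 + 3/4·R3.
R4 ← R4 − 15/4·R3.
R5 ← R5 − 21/4·R3.
R4 ← R4 / (-53).
R1 ← R1 + 31/3·R4.
R2 ← R2 + 1·R4.
R3 ← R3 − 26/3·R4.
R5 ← R5 + 40·R4.
R5 ← R5 / (1829/212).
R1 ← R1 − 1511/1908·R5.
R2 ← R2 + 209/318·R5.
R3 ← R3 + 1403/954·R5.
R4 ← R4 + 47/636·R5.
Reading off the reduced rows gives x_1 = 1, x_2 = -4/3, x_3 = -3/2, x_4 = 5/3, x_5 = -8/3.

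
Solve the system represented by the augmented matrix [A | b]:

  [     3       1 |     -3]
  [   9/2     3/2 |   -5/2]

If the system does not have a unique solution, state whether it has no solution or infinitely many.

Row-reduce:
R1 ← R1 / (3).
R2 ← R2 − 9/2·R1.
Row 2 reduces to 0 = 2, a contradiction. The system is inconsistent.

no solution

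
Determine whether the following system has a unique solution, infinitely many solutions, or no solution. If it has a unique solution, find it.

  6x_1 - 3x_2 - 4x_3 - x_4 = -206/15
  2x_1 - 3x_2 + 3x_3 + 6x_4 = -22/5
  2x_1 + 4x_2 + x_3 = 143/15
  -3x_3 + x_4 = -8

Row-reduce the augmented matrix:
R1 ← R1 / (6).
R2 ← R2 − 2·R1.
R3 ← R3 − 2·R1.
R2 ← R2 / (-2).
R1 ← R1 + 1/2·R2.
R3 ← R3 − 5·R2.
R3 ← R3 / (79/6).
R1 ← R1 + 7/4·R3.
R2 ← R2 + 13/6·R3.
R4 ← R4 + 3·R3.
R4 ← R4 / (370/79).
R1 ← R1 − 63/158·R4.
R2 ← R2 + 40/79·R4.
R3 ← R3 − 97/79·R4.
Reading off the reduced rows gives x_1 = 0, x_2 = 9/5, x_3 = 7/3, x_4 = -1.

x_1 = 0, x_2 = 9/5, x_3 = 7/3, x_4 = -1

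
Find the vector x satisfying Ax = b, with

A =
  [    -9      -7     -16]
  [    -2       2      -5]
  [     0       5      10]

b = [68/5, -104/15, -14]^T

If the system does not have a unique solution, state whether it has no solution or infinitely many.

x_1 = 2/3, x_2 = -14/5, x_3 = 0

Row-reduce the augmented matrix:
R1 ← R1 / (-9).
R2 ← R2 + 2·R1.
R2 ← R2 / (32/9).
R1 ← R1 − 7/9·R2.
R3 ← R3 − 5·R2.
R3 ← R3 / (385/32).
R1 ← R1 − 67/32·R3.
R2 ← R2 + 13/32·R3.
Reading off the reduced rows gives x_1 = 2/3, x_2 = -14/5, x_3 = 0.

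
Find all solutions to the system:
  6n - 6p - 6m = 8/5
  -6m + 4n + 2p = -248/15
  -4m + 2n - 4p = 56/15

m = 1, n = -4/3, p = -13/5

Row-reduce the augmented matrix:
R1 ← R1 / (-6).
R2 ← R2 + 6·R1.
R3 ← R3 + 4·R1.
R2 ← R2 / (-2).
R1 ← R1 + 1·R2.
R3 ← R3 + 2·R2.
R3 ← R3 / (-8).
R1 ← R1 + 3·R3.
R2 ← R2 + 4·R3.
Reading off the reduced rows gives m = 1, n = -4/3, p = -13/5.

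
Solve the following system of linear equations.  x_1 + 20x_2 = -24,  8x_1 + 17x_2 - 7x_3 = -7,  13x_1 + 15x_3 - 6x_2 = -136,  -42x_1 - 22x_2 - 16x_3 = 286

x_1 = -4, x_2 = -1, x_3 = -6

Row-reduce the augmented matrix:
R2 ← R2 − 8·R1.
R3 ← R3 − 13·R1.
R4 ← R4 + 42·R1.
R2 ← R2 / (-143).
R1 ← R1 − 20·R2.
R3 ← R3 + 266·R2.
R4 ← R4 − 818·R2.
R3 ← R3 / (4007/143).
R1 ← R1 + 140/143·R3.
R2 ← R2 − 7/143·R3.
R4 ← R4 + 8014/143·R3.
R4 reduces to 0 = 0, so the extra equation is consistent.
Reading off the reduced rows gives x_1 = -4, x_2 = -1, x_3 = -6.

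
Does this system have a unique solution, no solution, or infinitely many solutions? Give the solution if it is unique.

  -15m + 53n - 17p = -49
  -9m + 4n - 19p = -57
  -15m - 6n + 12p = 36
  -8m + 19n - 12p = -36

no solution

Row-reduce:
R1 ← R1 / (-15).
R2 ← R2 + 9·R1.
R3 ← R3 + 15·R1.
R4 ← R4 + 8·R1.
R2 ← R2 / (-139/5).
R1 ← R1 + 53/15·R2.
R3 ← R3 + 59·R2.
R4 ← R4 + 139/15·R2.
R3 ← R3 / (6627/139).
R1 ← R1 − 313/139·R3.
R2 ← R2 − 44/139·R3.
Row 4 reduces to 0 = -2/3, a contradiction. The system is inconsistent.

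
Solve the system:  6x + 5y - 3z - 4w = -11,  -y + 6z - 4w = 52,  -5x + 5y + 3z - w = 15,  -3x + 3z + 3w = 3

x = -1, y = -2, z = 5, w = -5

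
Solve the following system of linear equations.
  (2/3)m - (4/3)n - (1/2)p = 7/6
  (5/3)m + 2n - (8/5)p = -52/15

infinitely many solutions

Row-reduce:
R1 ← R1 / (2/3).
R2 ← R2 − 5/3·R1.
R2 ← R2 / (16/3).
R1 ← R1 + 2·R2.
Rank is 2 with 3 unknowns, leaving p free.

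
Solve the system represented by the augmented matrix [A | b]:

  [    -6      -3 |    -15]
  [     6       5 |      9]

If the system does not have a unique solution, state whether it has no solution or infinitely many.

Row-reduce the augmented matrix:
R1 ← R1 / (-6).
R2 ← R2 − 6·R1.
R2 ← R2 / (2).
R1 ← R1 − 1/2·R2.
Reading off the reduced rows gives x_1 = 4, x_2 = -3.

x_1 = 4, x_2 = -3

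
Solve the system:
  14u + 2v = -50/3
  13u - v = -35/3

u = -1, v = -4/3

From equation 2: v = 35/3 + 13·u.
Substitute into equation 1 and solve: u = -1.
Then v = -4/3.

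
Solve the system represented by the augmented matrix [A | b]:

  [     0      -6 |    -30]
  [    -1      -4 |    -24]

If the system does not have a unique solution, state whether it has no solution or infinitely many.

Row-reduce the augmented matrix:
Swap R1 and R2.
R1 ← R1 / (-1).
R2 ← R2 / (-6).
R1 ← R1 − 4·R2.
Reading off the reduced rows gives x_1 = 4, x_2 = 5.

x_1 = 4, x_2 = 5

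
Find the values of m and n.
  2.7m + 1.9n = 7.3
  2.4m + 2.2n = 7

m = 2, n = 1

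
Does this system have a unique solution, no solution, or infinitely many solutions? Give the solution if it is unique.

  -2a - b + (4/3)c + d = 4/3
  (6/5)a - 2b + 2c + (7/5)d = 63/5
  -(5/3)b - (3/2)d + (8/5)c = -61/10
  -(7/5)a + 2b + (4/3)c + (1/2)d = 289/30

a = 3, b = 3, c = 4, d = 5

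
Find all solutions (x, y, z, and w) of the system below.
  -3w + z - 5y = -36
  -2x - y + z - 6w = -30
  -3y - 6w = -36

infinitely many solutions

Row-reduce:
Swap R1 and R2.
R1 ← R1 / (-2).
R2 ← R2 / (-5).
R1 ← R1 − 1/2·R2.
R3 ← R3 + 3·R2.
R3 ← R3 / (-3/5).
R1 ← R1 + 2/5·R3.
R2 ← R2 + 1/5·R3.
Rank is 3 with 4 unknowns, leaving w free.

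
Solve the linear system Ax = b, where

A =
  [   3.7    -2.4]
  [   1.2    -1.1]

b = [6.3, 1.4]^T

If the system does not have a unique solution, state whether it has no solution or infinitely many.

Row-reduce the augmented matrix:
R1 ← R1 / (37/10).
R2 ← R2 − 6/5·R1.
R2 ← R2 / (-119/370).
R1 ← R1 + 24/37·R2.
Reading off the reduced rows gives x_1 = 3, x_2 = 2.

x_1 = 3, x_2 = 2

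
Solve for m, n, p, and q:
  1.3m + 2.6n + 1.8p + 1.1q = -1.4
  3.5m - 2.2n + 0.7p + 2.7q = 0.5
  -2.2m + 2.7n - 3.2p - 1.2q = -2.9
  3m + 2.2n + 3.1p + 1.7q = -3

Row-reduce the augmented matrix:
R1 ← R1 / (13/10).
R2 ← R2 − 7/2·R1.
R3 ← R3 + 11/5·R1.
R4 ← R4 − 3·R1.
R2 ← R2 / (-46/5).
R1 ← R1 − 2·R2.
R3 ← R3 − 71/10·R2.
R4 ← R4 + 19/5·R2.
R3 ← R3 / (-40109/11960).
R1 ← R1 − 289/598·R3.
R2 ← R2 − 539/1196·R3.
R4 ← R4 − 303/460·R3.
R4 ← R4 / (-51351/80218).
R1 ← R1 − 34315/40109·R4.
R2 ← R2 − 3618/40109·R4.
R3 ← R3 + 5498/40109·R4.
Reading off the reduced rows gives m = -3, n = -1, p = 1, q = 3.

m = -3, n = -1, p = 1, q = 3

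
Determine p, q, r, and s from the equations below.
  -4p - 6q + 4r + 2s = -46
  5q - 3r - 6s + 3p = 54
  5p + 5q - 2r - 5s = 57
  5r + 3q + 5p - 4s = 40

Row-reduce the augmented matrix:
R1 ← R1 / (-4).
R2 ← R2 − 3·R1.
R3 ← R3 − 5·R1.
R4 ← R4 − 5·R1.
R2 ← R2 / (1/2).
R1 ← R1 − 3/2·R2.
R3 ← R3 + 5/2·R2.
R4 ← R4 + 9/2·R2.
R3 ← R3 / (3).
R1 ← R1 + 1·R3.
R4 ← R4 − 10·R3.
R4 ← R4 / (124/3).
R1 ← R1 − 14/3·R4.
R2 ← R2 + 9·R4.
R3 ← R3 + 25/3·R4.
Reading off the reduced rows gives p = 4, q = 3, r = -1, s = -4.

p = 4, q = 3, r = -1, s = -4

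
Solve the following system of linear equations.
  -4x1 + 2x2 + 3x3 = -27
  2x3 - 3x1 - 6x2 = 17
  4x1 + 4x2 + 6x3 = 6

x1 = 5, x2 = -5, x3 = 1

Row-reduce the augmented matrix:
R1 ← R1 / (-4).
R2 ← R2 + 3·R1.
R3 ← R3 − 4·R1.
R2 ← R2 / (-15/2).
R1 ← R1 + 1/2·R2.
R3 ← R3 − 6·R2.
R3 ← R3 / (44/5).
R1 ← R1 + 11/15·R3.
R2 ← R2 − 1/30·R3.
Reading off the reduced rows gives x1 = 5, x2 = -5, x3 = 1.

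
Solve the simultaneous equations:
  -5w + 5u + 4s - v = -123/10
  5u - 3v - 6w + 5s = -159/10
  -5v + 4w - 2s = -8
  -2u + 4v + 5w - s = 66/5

u = -2, v = 9/5, w = 1/2, s = 1/2

Row-reduce the augmented matrix:
R1 ← R1 / (5).
R2 ← R2 − 5·R1.
R4 ← R4 + 2·R1.
R2 ← R2 / (-2).
R1 ← R1 + 1/5·R2.
R3 ← R3 + 5·R2.
R4 ← R4 − 18/5·R2.
R3 ← R3 / (13/2).
R1 ← R1 + 9/10·R3.
R2 ← R2 − 1/2·R3.
R4 ← R4 − 6/5·R3.
R4 ← R4 / (42/13).
R1 ← R1 − 1/13·R4.
R2 ← R2 + 2/13·R4.
R3 ← R3 + 9/13·R4.
Reading off the reduced rows gives u = -2, v = 9/5, w = 1/2, s = 1/2.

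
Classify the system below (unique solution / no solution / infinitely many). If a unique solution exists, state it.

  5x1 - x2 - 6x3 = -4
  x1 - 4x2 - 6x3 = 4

infinitely many solutions

Row-reduce:
R1 ← R1 / (5).
R2 ← R2 − 1·R1.
R2 ← R2 / (-19/5).
R1 ← R1 + 1/5·R2.
Rank is 2 with 3 unknowns, leaving x3 free.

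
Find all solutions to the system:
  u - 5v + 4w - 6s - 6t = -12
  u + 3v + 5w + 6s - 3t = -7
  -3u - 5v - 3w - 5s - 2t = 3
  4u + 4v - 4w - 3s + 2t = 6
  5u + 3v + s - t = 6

u = 2, v = -2, w = -3, s = 2, t = 0

Row-reduce the augmented matrix:
R2 ← R2 − 1·R1.
R3 ← R3 + 3·R1.
R4 ← R4 − 4·R1.
R5 ← R5 − 5·R1.
R2 ← R2 / (8).
R1 ← R1 + 5·R2.
R3 ← R3 + 20·R2.
R4 ← R4 − 24·R2.
R5 ← R5 − 28·R2.
R3 ← R3 / (23/2).
R1 ← R1 − 37/8·R3.
R2 ← R2 − 1/8·R3.
R4 ← R4 + 23·R3.
R5 ← R5 + 47/2·R3.
R4 ← R4 / (-1).
R1 ← R1 + 121/92·R4.
R2 ← R2 − 131/92·R4.
R3 ← R3 − 14/23·R4.
R5 ← R5 − 76/23·R4.
R5 ← R5 / (-770/23).
R1 ← R1 − 1051/92·R5.
R2 ← R2 + 1001/92·R5.
R3 ← R3 + 137/23·R5.
R4 ← R4 − 8·R5.
Reading off the reduced rows gives u = 2, v = -2, w = -3, s = 2, t = 0.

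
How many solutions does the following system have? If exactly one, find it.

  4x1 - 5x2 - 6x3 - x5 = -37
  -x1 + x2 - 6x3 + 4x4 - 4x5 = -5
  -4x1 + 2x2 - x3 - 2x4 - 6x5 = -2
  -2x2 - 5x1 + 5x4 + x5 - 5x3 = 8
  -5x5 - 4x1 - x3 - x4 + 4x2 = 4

x1 = -2, x2 = 1, x3 = 4, x4 = 4, x5 = 0

Row-reduce the augmented matrix:
R1 ← R1 / (4).
R2 ← R2 + 1·R1.
R3 ← R3 + 4·R1.
R4 ← R4 + 5·R1.
R5 ← R5 + 4·R1.
R2 ← R2 / (-1/4).
R1 ← R1 + 5/4·R2.
R3 ← R3 + 3·R2.
R4 ← R4 + 33/4·R2.
R5 ← R5 + 1·R2.
R3 ← R3 / (83).
R1 ← R1 − 36·R3.
R2 ← R2 − 30·R3.
R4 ← R4 − 235·R3.
R5 ← R5 − 23·R3.
R4 ← R4 / (1209/83).
R1 ← R1 − 140/83·R4.
R2 ← R2 − 172/83·R4.
R3 ← R3 + 50/83·R4.
R5 ← R5 + 261/83·R4.
R5 ← R5 / (861/403).
R1 ← R1 − 157/1209·R5.
R2 ← R2 + 1327/1209·R5.
R3 ← R3 − 1412/1209·R5.
R4 ← R4 − 1280/1209·R5.
Reading off the reduced rows gives x1 = -2, x2 = 1, x3 = 4, x4 = 4, x5 = 0.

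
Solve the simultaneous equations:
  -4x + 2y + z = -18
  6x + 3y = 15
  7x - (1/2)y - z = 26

no solution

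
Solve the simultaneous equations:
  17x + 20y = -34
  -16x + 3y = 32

Row-reduce the augmented matrix:
R1 ← R1 / (17).
R2 ← R2 + 16·R1.
R2 ← R2 / (371/17).
R1 ← R1 − 20/17·R2.
Reading off the reduced rows gives x = -2, y = 0.

x = -2, y = 0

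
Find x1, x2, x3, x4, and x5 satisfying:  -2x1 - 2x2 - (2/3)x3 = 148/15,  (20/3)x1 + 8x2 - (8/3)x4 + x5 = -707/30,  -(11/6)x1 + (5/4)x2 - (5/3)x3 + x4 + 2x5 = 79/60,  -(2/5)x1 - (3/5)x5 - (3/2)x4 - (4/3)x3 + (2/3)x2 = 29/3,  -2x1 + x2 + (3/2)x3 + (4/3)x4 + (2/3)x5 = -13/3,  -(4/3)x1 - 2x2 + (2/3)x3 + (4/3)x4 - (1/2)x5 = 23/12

x1 = -3, x2 = -1, x3 = -14/5, x4 = -13/5, x5 = -5/2

Row-reduce the augmented matrix:
R1 ← R1 / (-2).
R2 ← R2 − 20/3·R1.
R3 ← R3 + 11/6·R1.
R4 ← R4 + 2/5·R1.
R5 ← R5 + 2·R1.
R6 ← R6 + 4/3·R1.
R2 ← R2 / (4/3).
R1 ← R1 − 1·R2.
R3 ← R3 − 37/12·R2.
R4 ← R4 − 16/15·R2.
R5 ← R5 − 3·R2.
R6 ← R6 + 2/3·R2.
R3 ← R3 / (49/12).
R1 ← R1 − 2·R3.
R2 ← R2 + 5/3·R3.
R4 ← R4 − 26/45·R3.
R5 ← R5 − 43/6·R3.
R4 ← R4 / (-1679/4410).
R1 ← R1 + 74/49·R4.
R2 ← R2 − 136/147·R4.
R3 ← R3 − 86/49·R4.
R5 ← R5 + 257/49·R4.
R5 ← R5 / (710921/40296).
R1 ← R1 − 32109/6716·R5.
R2 ← R2 + 8973/3358·R5.
R3 ← R3 + 42489/6716·R5.
R4 ← R4 − 5979/1679·R5.
R6 reduces to 0 = 0, so the extra equation is consistent.
Reading off the reduced rows gives x1 = -3, x2 = -1, x3 = -14/5, x4 = -13/5, x5 = -5/2.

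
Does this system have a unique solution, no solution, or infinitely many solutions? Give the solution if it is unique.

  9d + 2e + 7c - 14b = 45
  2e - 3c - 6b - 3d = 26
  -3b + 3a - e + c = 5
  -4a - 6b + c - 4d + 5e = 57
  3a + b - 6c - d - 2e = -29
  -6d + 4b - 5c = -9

Row-reduce:
Swap R1 and R3.
R1 ← R1 / (3).
R4 ← R4 + 4·R1.
R5 ← R5 − 3·R1.
R2 ← R2 / (-6).
R1 ← R1 + 1·R2.
R3 ← R3 + 14·R2.
R4 ← R4 + 10·R2.
R5 ← R5 − 4·R2.
R6 ← R6 − 4·R2.
R3 ← R3 / (14).
R1 ← R1 − 5/6·R3.
R2 ← R2 − 1/2·R3.
R4 ← R4 − 22/3·R3.
R5 ← R5 + 9·R3.
R6 ← R6 + 7·R3.
R4 ← R4 / (-155/21).
R1 ← R1 + 19/42·R4.
R2 ← R2 + 1/14·R4.
R3 ← R3 − 8/7·R4.
R5 ← R5 − 51/7·R4.
R5 ← R5 / (152/465).
R1 ← R1 + 571/930·R5.
R2 ← R2 + 79/310·R5.
R3 ← R3 − 12/155·R5.
R4 ← R4 + 109/465·R5.
Row 6 reduces to 0 = 1/2, a contradiction. The system is inconsistent.

no solution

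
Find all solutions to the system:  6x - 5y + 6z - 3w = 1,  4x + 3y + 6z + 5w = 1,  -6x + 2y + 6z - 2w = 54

infinitely many solutions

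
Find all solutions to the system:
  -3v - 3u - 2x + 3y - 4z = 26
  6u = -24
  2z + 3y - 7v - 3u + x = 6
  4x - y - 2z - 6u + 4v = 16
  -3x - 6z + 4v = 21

Row-reduce:
R1 ← R1 / (-2).
R3 ← R3 − 1·R1.
R4 ← R4 − 4·R1.
R5 ← R5 + 3·R1.
Swap R2 and R3.
R2 ← R2 / (9/2).
R1 ← R1 + 3/2·R2.
R4 ← R4 − 5·R2.
R5 ← R5 + 9/2·R2.
Swap R3 and R4.
R3 ← R3 / (-10).
R1 ← R1 − 2·R3.
R4 ← R4 / (6).
R1 ← R1 + 7/5·R4.
R2 ← R2 + 1·R4.
R3 ← R3 − 7/10·R4.
Row 5 reduces to 0 = 1, a contradiction. The system is inconsistent.

no solution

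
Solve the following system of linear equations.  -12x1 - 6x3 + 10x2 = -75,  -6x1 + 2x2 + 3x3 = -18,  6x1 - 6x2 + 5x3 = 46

Row-reduce:
R1 ← R1 / (-12).
R2 ← R2 + 6·R1.
R3 ← R3 − 6·R1.
R2 ← R2 / (-3).
R1 ← R1 + 5/6·R2.
R3 ← R3 + 1·R2.
Row 3 reduces to 0 = 2, a contradiction. The system is inconsistent.

no solution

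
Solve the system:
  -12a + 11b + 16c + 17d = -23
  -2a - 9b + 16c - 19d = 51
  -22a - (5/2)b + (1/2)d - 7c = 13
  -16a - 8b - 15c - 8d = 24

no solution

Row-reduce:
R1 ← R1 / (-12).
R2 ← R2 + 2·R1.
R3 ← R3 + 22·R1.
R4 ← R4 + 16·R1.
R2 ← R2 / (-65/6).
R1 ← R1 + 11/12·R2.
R3 ← R3 + 68/3·R2.
R4 ← R4 + 68/3·R2.
R3 ← R3 / (-835/13).
R1 ← R1 + 32/13·R3.
R2 ← R2 + 16/13·R3.
R4 ← R4 + 835/13·R3.
Row 4 reduces to 0 = -1/2, a contradiction. The system is inconsistent.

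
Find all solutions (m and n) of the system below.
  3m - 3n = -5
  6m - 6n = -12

no solution

Row-reduce:
R1 ← R1 / (3).
R2 ← R2 − 6·R1.
Row 2 reduces to 0 = -2, a contradiction. The system is inconsistent.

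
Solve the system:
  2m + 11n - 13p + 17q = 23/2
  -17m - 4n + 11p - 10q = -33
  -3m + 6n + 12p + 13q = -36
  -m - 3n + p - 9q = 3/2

m = 1, n = -3/2, p = -2, q = 0

Row-reduce the augmented matrix:
R1 ← R1 / (2).
R2 ← R2 + 17·R1.
R3 ← R3 + 3·R1.
R4 ← R4 + 1·R1.
R2 ← R2 / (179/2).
R1 ← R1 − 11/2·R2.
R3 ← R3 − 45/2·R2.
R4 ← R4 − 5/2·R2.
R3 ← R3 / (3135/179).
R1 ← R1 + 69/179·R3.
R2 ← R2 + 199/179·R3.
R4 ← R4 + 487/179·R3.
R4 ← R4 / (-11063/3135).
R1 ← R1 − 353/1045·R4.
R2 ← R2 − 5644/3135·R4.
R3 ← R3 − 839/3135·R4.
Reading off the reduced rows gives m = 1, n = -3/2, p = -2, q = 0.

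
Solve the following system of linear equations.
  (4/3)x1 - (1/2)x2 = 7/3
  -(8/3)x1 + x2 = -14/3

infinitely many solutions

Row-reduce:
R1 ← R1 / (4/3).
R2 ← R2 + 8/3·R1.
Rank is 1 with 2 unknowns, leaving x2 free.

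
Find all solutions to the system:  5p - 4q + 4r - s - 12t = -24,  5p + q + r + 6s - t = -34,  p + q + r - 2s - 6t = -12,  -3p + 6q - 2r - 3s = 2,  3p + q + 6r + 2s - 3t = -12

no solution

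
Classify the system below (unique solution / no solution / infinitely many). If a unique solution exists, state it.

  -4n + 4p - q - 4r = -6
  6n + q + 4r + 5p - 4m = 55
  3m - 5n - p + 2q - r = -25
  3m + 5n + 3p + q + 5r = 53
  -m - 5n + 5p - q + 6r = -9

m = 2, n = 6, p = 5, q = 2, r = 0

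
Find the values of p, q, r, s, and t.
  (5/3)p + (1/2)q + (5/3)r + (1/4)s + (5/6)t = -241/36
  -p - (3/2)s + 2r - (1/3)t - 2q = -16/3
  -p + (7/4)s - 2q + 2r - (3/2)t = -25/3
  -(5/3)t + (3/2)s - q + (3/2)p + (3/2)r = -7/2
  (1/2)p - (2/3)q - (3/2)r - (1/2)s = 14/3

Row-reduce the augmented matrix:
R1 ← R1 / (5/3).
R2 ← R2 + 1·R1.
R3 ← R3 + 1·R1.
R4 ← R4 − 3/2·R1.
R5 ← R5 − 1/2·R1.
R2 ← R2 / (-17/10).
R1 ← R1 − 3/10·R2.
R3 ← R3 + 17/10·R2.
R4 ← R4 + 29/20·R2.
R5 ← R5 + 49/60·R2.
Swap R3 and R4.
R3 ← R3 / (-87/34).
R1 ← R1 − 26/17·R3.
R2 ← R2 + 30/17·R3.
R5 ← R5 + 117/34·R3.
R4 ← R4 / (13/4).
R1 ← R1 − 79/58·R4.
R2 ← R2 + 51/58·R4.
R3 ← R3 + 55/58·R4.
R5 ← R5 + 185/58·R4.
R5 ← R5 / (6671/3393).
R1 ← R1 + 578/1131·R5.
R2 ← R2 − 1528/1131·R5.
R3 ← R3 − 746/1131·R5.
R4 ← R4 + 14/39·R5.
Reading off the reduced rows gives p = 1/3, q = 3/2, r = -3, s = -2, t = -3.

p = 1/3, q = 3/2, r = -3, s = -2, t = -3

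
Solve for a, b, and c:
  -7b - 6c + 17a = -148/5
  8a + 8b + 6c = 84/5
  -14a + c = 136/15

Row-reduce the augmented matrix:
R1 ← R1 / (17).
R2 ← R2 − 8·R1.
R3 ← R3 + 14·R1.
R2 ← R2 / (192/17).
R1 ← R1 + 7/17·R2.
R3 ← R3 + 98/17·R2.
R3 ← R3 / (9/16).
R1 ← R1 + 1/32·R3.
R2 ← R2 − 25/32·R3.
Reading off the reduced rows gives a = -3/5, b = 11/5, c = 2/3.

a = -3/5, b = 11/5, c = 2/3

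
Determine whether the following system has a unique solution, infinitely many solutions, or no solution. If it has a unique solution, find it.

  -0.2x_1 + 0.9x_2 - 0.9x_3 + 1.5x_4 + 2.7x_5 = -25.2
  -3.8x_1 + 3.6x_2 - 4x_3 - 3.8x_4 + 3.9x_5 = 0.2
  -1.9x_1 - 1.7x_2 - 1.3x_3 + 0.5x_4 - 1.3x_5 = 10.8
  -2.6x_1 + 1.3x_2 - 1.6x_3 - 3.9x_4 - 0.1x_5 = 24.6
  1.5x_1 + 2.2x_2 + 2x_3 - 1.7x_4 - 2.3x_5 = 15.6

x_1 = 0, x_2 = -2, x_3 = -2, x_4 = -6, x_5 = -6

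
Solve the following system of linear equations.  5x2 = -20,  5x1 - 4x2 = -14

Row-reduce the augmented matrix:
Swap R1 and R2.
R1 ← R1 / (5).
R2 ← R2 / (5).
R1 ← R1 + 4/5·R2.
Reading off the reduced rows gives x1 = -6, x2 = -4.

x1 = -6, x2 = -4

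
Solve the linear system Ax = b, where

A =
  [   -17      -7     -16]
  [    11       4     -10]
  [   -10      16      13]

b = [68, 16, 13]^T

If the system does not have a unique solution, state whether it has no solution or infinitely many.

x_1 = -2, x_2 = 2, x_3 = -3

Row-reduce the augmented matrix:
R1 ← R1 / (-17).
R2 ← R2 − 11·R1.
R3 ← R3 + 10·R1.
R2 ← R2 / (-9/17).
R1 ← R1 − 7/17·R2.
R3 ← R3 − 342/17·R2.
R3 ← R3 / (-751).
R1 ← R1 + 134/9·R3.
R2 ← R2 − 346/9·R3.
Reading off the reduced rows gives x_1 = -2, x_2 = 2, x_3 = -3.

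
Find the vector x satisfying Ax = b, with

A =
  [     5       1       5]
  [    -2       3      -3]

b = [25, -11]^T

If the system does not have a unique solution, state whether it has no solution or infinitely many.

Row-reduce:
R1 ← R1 / (5).
R2 ← R2 + 2·R1.
R2 ← R2 / (17/5).
R1 ← R1 − 1/5·R2.
Rank is 2 with 3 unknowns, leaving x_3 free.

infinitely many solutions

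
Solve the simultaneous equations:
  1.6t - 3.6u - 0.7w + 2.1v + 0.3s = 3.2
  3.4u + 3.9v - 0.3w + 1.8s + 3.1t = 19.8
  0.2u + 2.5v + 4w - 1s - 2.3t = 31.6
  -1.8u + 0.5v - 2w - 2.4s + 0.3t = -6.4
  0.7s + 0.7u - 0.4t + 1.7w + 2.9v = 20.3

Row-reduce the augmented matrix:
R1 ← R1 / (-18/5).
R2 ← R2 − 17/5·R1.
R3 ← R3 − 1/5·R1.
R4 ← R4 + 9/5·R1.
R5 ← R5 − 7/10·R1.
R2 ← R2 / (353/60).
R1 ← R1 + 7/12·R2.
R3 ← R3 − 157/60·R2.
R4 ← R4 + 11/20·R2.
R5 ← R5 − 397/120·R2.
R3 ← R3 / (9295/2118).
R1 ← R1 − 35/353·R3.
R2 ← R2 + 173/1059·R3.
R4 ← R4 + 3685/2118·R3.
R5 ← R5 − 4457/2118·R3.
R4 ← R4 / (-526/169).
R1 ← R1 − 3093/18590·R4.
R2 ← R2 − 13153/46475·R4.
R3 ← R3 + 20226/46475·R4.
R5 ← R5 − 93441/185900·R4.
R5 ← R5 / (-666981/723250).
R1 ← R1 − 1087/72325·R5.
R2 ← R2 − 168229/361625·R5.
R3 ← R3 + 262268/361625·R5.
R4 ← R4 − 743/1315·R5.
Reading off the reduced rows gives u = 1, v = 4, w = 6, s = -2, t = 2.

u = 1, v = 4, w = 6, s = -2, t = 2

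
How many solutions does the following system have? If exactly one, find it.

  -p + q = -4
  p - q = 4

infinitely many solutions

Row-reduce:
R1 ← R1 / (-1).
R2 ← R2 − 1·R1.
Rank is 1 with 2 unknowns, leaving q free.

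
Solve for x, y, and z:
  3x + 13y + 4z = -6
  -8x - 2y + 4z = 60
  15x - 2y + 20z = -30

Row-reduce the augmented matrix:
R1 ← R1 / (3).
R2 ← R2 + 8·R1.
R3 ← R3 − 15·R1.
R2 ← R2 / (98/3).
R1 ← R1 − 13/3·R2.
R3 ← R3 + 67·R2.
R3 ← R3 / (1474/49).
R1 ← R1 + 30/49·R3.
R2 ← R2 − 22/49·R3.
Reading off the reduced rows gives x = -6, y = 0, z = 3.

x = -6, y = 0, z = 3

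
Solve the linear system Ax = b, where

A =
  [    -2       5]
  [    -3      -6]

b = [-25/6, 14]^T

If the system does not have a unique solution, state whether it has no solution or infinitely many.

Row-reduce the augmented matrix:
R1 ← R1 / (-2).
R2 ← R2 + 3·R1.
R2 ← R2 / (-27/2).
R1 ← R1 + 5/2·R2.
Reading off the reduced rows gives x_1 = -5/3, x_2 = -3/2.

x_1 = -5/3, x_2 = -3/2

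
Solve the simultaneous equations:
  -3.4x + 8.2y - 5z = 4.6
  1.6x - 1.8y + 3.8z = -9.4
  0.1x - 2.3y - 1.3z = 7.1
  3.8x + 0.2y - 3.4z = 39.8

x = 6, y = 0, z = -5

Row-reduce the augmented matrix:
R1 ← R1 / (-17/5).
R2 ← R2 − 8/5·R1.
R3 ← R3 − 1/10·R1.
R4 ← R4 − 19/5·R1.
R2 ← R2 / (35/17).
R1 ← R1 + 41/17·R2.
R3 ← R3 + 35/17·R2.
R4 ← R4 − 796/85·R2.
Swap R3 and R4.
R3 ← R3 / (-13624/875).
R1 ← R1 − 554/175·R3.
R2 ← R2 − 123/175·R3.
R4 reduces to 0 = 0, so the extra equation is consistent.
Reading off the reduced rows gives x = 6, y = 0, z = -5.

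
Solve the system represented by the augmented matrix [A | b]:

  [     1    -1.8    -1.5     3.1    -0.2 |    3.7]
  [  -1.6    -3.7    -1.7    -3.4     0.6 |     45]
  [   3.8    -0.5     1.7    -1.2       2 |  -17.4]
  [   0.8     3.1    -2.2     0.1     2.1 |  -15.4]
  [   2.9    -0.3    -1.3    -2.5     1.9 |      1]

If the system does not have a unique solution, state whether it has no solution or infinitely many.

Row-reduce the augmented matrix:
R2 ← R2 + 8/5·R1.
R3 ← R3 − 19/5·R1.
R4 ← R4 − 4/5·R1.
R5 ← R5 − 29/10·R1.
R2 ← R2 / (-329/50).
R1 ← R1 + 9/5·R2.
R3 ← R3 − 317/50·R2.
R4 ← R4 − 227/50·R2.
R5 ← R5 − 123/25·R2.
R3 ← R3 / (11349/3290).
R1 ← R1 + 249/658·R3.
R2 ← R2 − 205/329·R3.
R4 ← R4 + 12597/3290·R3.
R5 ← R5 + 103/6580·R3.
R4 ← R4 / (-20432/1455).
R1 ← R1 − 5350/3783·R4.
R2 ← R2 − 20837/11349·R4.
R3 ← R3 + 37759/11349·R4.
R5 ← R5 + 1177531/113490·R4.
R5 ← R5 / (-8469207/5312320).
R1 ← R1 − 170397/265616·R5.
R2 ← R2 − 90633/531232·R5.
R3 ← R3 + 265451/531232·R5.
R4 ← R4 + 16925/40864·R5.
Reading off the reduced rows gives x_1 = -4, x_2 = -6, x_3 = -4, x_4 = -3, x_5 = -1.

x_1 = -4, x_2 = -6, x_3 = -4, x_4 = -3, x_5 = -1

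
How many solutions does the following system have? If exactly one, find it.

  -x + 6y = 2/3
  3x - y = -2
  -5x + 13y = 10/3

Row-reduce the augmented matrix:
R1 ← R1 / (-1).
R2 ← R2 − 3·R1.
R3 ← R3 + 5·R1.
R2 ← R2 / (17).
R1 ← R1 + 6·R2.
R3 ← R3 + 17·R2.
R3 reduces to 0 = 0, so the extra equation is consistent.
Reading off the reduced rows gives x = -2/3, y = 0.

x = -2/3, y = 0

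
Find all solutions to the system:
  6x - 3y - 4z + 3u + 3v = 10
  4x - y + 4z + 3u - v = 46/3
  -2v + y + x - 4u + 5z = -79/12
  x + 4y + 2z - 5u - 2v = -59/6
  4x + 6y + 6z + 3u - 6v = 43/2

x = 1, y = 2/3, z = 3/4, u = 3, v = 0

Row-reduce the augmented matrix:
R1 ← R1 / (6).
R2 ← R2 − 4·R1.
R3 ← R3 − 1·R1.
R4 ← R4 − 1·R1.
R5 ← R5 − 4·R1.
R1 ← R1 + 1/2·R2.
R3 ← R3 − 3/2·R2.
R4 ← R4 − 9/2·R2.
R5 ← R5 − 8·R2.
R3 ← R3 / (-13/3).
R1 ← R1 − 8/3·R3.
R2 ← R2 − 20/3·R3.
R4 ← R4 + 82/3·R3.
R5 ← R5 + 134/3·R3.
R4 ← R4 / (362/13).
R1 ← R1 + 35/13·R4.
R2 ← R2 + 107/13·R4.
R3 ← R3 − 18/13·R4.
R5 ← R5 − 713/13·R4.
R5 ← R5 / (-519/362).
R1 ← R1 − 27/362·R5.
R2 ← R2 + 145/362·R5.
R3 ← R3 + 69/181·R5.
R4 ← R4 + 21/362·R5.
Reading off the reduced rows gives x = 1, y = 2/3, z = 3/4, u = 3, v = 0.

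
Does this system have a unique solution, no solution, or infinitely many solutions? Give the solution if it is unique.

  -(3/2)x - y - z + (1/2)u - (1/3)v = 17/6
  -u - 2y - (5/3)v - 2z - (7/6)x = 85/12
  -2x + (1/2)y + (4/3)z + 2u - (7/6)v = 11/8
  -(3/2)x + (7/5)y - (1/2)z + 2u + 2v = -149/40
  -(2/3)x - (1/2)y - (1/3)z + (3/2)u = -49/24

Row-reduce the augmented matrix:
R1 ← R1 / (-3/2).
R2 ← R2 + 7/6·R1.
R3 ← R3 + 2·R1.
R4 ← R4 + 3/2·R1.
R5 ← R5 + 2/3·R1.
R2 ← R2 / (-11/9).
R1 ← R1 − 2/3·R2.
R3 ← R3 − 11/6·R2.
R4 ← R4 − 12/5·R2.
R5 ← R5 + 1/18·R2.
R3 ← R3 / (5/6).
R2 ← R2 − 1·R3.
R4 ← R4 + 19/10·R3.
R5 ← R5 − 1/6·R3.
R4 ← R4 / (-3231/1100).
R1 ← R1 + 12/11·R4.
R2 ← R2 − 112/55·R4.
R3 ← R3 + 9/10·R4.
R5 ← R5 − 82/55·R4.
R5 ← R5 / (-52703/19386).
R1 ← R1 − 6506/3231·R5.
R2 ← R2 + 2185/9693·R5.
R3 ← R3 + 1388/1077·R5.
R4 ← R4 − 22738/9693·R5.
Reading off the reduced rows gives x = -5/2, y = -1/4, z = 1/4, u = -5/2, v = -1.

x = -5/2, y = -1/4, z = 1/4, u = -5/2, v = -1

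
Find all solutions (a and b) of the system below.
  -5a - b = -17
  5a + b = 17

infinitely many solutions

Row-reduce:
R1 ← R1 / (-5).
R2 ← R2 − 5·R1.
Rank is 1 with 2 unknowns, leaving b free.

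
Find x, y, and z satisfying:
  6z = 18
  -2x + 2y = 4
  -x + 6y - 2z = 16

x = 2, y = 4, z = 3

Row-reduce the augmented matrix:
Swap R1 and R2.
R1 ← R1 / (-2).
R3 ← R3 + 1·R1.
Swap R2 and R3.
R2 ← R2 / (5).
R1 ← R1 + 1·R2.
R3 ← R3 / (6).
R1 ← R1 + 2/5·R3.
R2 ← R2 + 2/5·R3.
Reading off the reduced rows gives x = 2, y = 4, z = 3.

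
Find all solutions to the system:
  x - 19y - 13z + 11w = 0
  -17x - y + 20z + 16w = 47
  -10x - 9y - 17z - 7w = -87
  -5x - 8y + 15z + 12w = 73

Row-reduce the augmented matrix:
R2 ← R2 + 17·R1.
R3 ← R3 + 10·R1.
R4 ← R4 + 5·R1.
R2 ← R2 / (-324).
R1 ← R1 + 19·R2.
R3 ← R3 + 199·R2.
R4 ← R4 + 103·R2.
R3 ← R3 / (-2543/108).
R1 ← R1 + 131/108·R3.
R2 ← R2 − 67/108·R3.
R4 ← R4 − 1501/108·R3.
R4 ← R4 / (-78821/7629).
R1 ← R1 − 1622/7629·R4.
R2 ← R2 + 3046/2543·R4.
R3 ← R3 − 7025/7629·R4.
Reading off the reduced rows gives x = 3, y = -2, z = 4, w = 1.

x = 3, y = -2, z = 4, w = 1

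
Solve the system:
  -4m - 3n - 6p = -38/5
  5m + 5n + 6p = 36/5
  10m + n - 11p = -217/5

Row-reduce the augmented matrix:
R1 ← R1 / (-4).
R2 ← R2 − 5·R1.
R3 ← R3 − 10·R1.
R2 ← R2 / (5/4).
R1 ← R1 − 3/4·R2.
R3 ← R3 + 13/2·R2.
R3 ← R3 / (-169/5).
R1 ← R1 − 12/5·R3.
R2 ← R2 + 6/5·R3.
Reading off the reduced rows gives m = -2, n = 4/5, p = 11/5.

m = -2, n = 4/5, p = 11/5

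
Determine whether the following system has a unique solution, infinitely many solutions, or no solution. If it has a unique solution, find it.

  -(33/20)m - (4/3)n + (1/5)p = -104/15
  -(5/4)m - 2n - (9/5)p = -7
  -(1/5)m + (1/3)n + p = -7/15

no solution

Row-reduce:
R1 ← R1 / (-33/20).
R2 ← R2 + 5/4·R1.
R3 ← R3 + 1/5·R1.
R2 ← R2 / (-98/99).
R1 ← R1 − 80/99·R2.
R3 ← R3 − 49/99·R2.
Row 3 reduces to 0 = -1/2, a contradiction. The system is inconsistent.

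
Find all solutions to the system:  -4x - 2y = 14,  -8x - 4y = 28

infinitely many solutions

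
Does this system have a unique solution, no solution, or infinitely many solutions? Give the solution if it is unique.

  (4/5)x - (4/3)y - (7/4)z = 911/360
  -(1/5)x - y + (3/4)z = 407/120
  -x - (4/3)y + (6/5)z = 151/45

x = 2, y = -8/3, z = 3/2

Row-reduce the augmented matrix:
R1 ← R1 / (4/5).
R2 ← R2 + 1/5·R1.
R3 ← R3 + 1·R1.
R2 ← R2 / (-4/3).
R1 ← R1 + 5/3·R2.
R3 ← R3 + 3·R2.
R3 ← R3 / (-541/320).
R1 ← R1 + 165/64·R3.
R2 ← R2 + 15/64·R3.
Reading off the reduced rows gives x = 2, y = -8/3, z = 3/2.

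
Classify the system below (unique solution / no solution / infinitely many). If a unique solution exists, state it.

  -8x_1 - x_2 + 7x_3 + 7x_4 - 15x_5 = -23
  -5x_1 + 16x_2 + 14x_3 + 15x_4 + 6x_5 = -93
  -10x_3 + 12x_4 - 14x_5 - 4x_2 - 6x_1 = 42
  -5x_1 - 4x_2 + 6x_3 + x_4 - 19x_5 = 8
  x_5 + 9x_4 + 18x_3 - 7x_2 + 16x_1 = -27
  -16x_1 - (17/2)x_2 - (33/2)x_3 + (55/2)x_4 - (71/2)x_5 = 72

no solution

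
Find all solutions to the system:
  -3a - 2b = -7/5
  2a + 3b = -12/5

a = 9/5, b = -2

Row-reduce the augmented matrix:
R1 ← R1 / (-3).
R2 ← R2 − 2·R1.
R2 ← R2 / (5/3).
R1 ← R1 − 2/3·R2.
Reading off the reduced rows gives a = 9/5, b = -2.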